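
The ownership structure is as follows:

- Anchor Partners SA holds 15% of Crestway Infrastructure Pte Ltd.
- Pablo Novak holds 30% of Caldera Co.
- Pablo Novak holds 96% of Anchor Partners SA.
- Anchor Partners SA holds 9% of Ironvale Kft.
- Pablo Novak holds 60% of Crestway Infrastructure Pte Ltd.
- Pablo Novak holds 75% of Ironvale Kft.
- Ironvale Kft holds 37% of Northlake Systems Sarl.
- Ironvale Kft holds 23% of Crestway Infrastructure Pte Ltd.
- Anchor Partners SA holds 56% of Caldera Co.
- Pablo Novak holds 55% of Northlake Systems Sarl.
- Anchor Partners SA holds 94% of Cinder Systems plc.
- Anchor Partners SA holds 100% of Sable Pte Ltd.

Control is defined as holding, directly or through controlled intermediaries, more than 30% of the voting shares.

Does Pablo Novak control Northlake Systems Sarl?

Yes

Pablo holds 96% of Anchor, so Pablo controls Anchor.
Anchor and Pablo together hold 9% + 75% = 84% of Ironvale, so Pablo controls Ironvale.
Pablo and Ironvale together hold 55% + 37% = 92% of Northlake, so Pablo controls Northlake.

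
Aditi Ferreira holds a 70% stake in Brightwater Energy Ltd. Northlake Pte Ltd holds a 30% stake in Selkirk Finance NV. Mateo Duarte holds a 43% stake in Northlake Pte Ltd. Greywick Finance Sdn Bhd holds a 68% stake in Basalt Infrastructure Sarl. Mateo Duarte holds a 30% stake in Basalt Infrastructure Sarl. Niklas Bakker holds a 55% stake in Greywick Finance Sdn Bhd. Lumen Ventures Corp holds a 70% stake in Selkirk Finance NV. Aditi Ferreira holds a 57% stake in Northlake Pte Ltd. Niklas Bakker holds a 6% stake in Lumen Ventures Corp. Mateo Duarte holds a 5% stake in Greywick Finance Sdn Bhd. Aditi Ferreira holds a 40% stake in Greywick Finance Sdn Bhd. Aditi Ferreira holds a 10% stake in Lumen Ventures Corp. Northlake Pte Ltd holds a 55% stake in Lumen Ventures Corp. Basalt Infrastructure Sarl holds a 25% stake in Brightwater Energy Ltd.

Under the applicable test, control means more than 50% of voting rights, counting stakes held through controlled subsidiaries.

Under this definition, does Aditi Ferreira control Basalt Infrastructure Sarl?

Aditi holds 57% of Northlake, so Aditi controls Northlake.
Aditi and Northlake together hold 10% + 55% = 65% of Lumen, so Aditi controls Lumen.
Aditi holds 70% of Brightwater, so Aditi controls Brightwater.
Lumen and Northlake together hold 70% + 30% = 100% of Selkirk, so Aditi controls Selkirk.
Neither Aditi nor any entity Aditi controls holds any voting interest in Basalt.
So Aditi does not control Basalt.

No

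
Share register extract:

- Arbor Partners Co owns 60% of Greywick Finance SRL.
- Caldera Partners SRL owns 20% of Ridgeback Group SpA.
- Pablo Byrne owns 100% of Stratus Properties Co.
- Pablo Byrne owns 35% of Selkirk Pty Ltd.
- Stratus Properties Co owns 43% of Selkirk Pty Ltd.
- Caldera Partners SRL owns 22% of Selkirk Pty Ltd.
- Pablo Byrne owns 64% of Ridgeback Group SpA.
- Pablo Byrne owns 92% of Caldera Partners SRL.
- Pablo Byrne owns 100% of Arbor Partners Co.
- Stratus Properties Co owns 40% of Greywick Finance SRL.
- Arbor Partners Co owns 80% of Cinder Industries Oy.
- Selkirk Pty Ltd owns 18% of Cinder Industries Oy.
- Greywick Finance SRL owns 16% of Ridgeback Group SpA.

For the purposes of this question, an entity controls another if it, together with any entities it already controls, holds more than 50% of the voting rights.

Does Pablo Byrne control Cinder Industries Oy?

Yes

Pablo holds 100% of Arbor, so Pablo controls Arbor.
Pablo holds 100% of Stratus, so Pablo controls Stratus.
Pablo holds 92% of Caldera, so Pablo controls Caldera.
Stratus and Pablo and Caldera together hold 43% + 35% + 22% = 100% of Selkirk, so Pablo controls Selkirk.
Selkirk and Arbor together hold 18% + 80% = 98% of Cinder, so Pablo controls Cinder.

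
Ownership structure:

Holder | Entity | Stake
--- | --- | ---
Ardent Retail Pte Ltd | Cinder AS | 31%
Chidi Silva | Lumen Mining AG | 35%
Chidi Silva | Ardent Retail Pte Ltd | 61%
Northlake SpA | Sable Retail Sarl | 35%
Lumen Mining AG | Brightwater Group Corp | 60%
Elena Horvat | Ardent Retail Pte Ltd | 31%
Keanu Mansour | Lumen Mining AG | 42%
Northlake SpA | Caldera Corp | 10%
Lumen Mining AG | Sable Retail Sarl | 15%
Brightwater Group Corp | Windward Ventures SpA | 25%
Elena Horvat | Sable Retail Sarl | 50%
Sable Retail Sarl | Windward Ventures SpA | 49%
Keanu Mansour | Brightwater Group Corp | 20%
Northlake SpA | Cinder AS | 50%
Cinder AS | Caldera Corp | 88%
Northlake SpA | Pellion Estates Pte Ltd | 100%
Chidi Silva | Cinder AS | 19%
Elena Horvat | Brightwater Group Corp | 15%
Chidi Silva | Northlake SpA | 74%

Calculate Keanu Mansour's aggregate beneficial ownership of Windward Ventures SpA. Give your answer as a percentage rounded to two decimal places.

14.39%

Keanu reaches Windward along 3 paths.
Via Lumen → Brightwater: 42% × 60% × 25% = 6.3%.
Via Brightwater: 20% × 25% = 5%.
Via Lumen → Sable: 42% × 15% × 49% = 3.087%.
Total: 6.3% + 5% + 3.087% = 14.387%.
Rounded: 14.39%.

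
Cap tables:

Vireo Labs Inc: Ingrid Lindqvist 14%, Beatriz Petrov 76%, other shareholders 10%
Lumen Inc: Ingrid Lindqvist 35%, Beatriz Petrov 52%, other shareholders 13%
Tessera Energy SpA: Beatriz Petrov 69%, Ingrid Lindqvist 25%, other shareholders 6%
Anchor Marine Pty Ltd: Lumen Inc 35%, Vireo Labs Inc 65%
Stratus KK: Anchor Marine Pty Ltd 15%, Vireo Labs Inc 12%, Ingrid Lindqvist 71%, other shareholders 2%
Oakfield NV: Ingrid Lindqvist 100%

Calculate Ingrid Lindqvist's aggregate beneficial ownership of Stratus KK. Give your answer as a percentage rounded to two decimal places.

Ingrid reaches Stratus along 4 paths.
Via Lumen → Anchor: 35% × 35% × 15% = 1.8375%.
Via Vireo → Anchor: 14% × 65% × 15% = 1.365%.
Via Vireo: 14% × 12% = 1.68%.
Direct stake: 71% = 71%.
Total: 1.8375% + 1.365% + 1.68% + 71% = 75.8825%.
Rounded: 75.88%.

75.88%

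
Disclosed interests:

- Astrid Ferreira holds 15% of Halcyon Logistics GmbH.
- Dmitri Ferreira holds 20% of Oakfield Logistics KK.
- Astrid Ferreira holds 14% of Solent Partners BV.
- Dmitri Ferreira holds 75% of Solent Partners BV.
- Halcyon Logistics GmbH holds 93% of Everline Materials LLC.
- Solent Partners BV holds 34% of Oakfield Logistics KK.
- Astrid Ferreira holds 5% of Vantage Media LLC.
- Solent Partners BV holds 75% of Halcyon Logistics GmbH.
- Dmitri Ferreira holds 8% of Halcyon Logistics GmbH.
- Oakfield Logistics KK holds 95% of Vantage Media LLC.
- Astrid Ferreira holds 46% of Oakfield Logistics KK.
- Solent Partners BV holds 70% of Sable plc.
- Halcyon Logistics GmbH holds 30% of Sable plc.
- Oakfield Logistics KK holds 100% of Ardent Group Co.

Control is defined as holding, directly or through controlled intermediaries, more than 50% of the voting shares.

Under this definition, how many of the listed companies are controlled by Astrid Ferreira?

0

Astrid's largest direct stake is 46% in Oakfield, which does not meet the threshold.
Astrid controls 0 companies.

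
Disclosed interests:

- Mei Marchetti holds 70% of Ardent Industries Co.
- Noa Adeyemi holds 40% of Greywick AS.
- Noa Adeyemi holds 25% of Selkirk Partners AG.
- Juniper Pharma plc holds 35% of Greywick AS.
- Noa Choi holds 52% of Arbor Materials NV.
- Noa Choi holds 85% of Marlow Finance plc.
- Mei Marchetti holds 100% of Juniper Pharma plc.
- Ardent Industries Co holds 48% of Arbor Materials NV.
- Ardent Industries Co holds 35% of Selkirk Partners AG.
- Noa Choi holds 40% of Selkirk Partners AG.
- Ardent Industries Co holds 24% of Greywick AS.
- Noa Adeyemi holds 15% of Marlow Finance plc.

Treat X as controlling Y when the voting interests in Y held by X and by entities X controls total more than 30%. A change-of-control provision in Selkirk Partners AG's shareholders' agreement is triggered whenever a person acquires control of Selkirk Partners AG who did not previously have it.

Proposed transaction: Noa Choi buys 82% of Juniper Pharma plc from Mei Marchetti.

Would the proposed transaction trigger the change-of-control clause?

No

The purchase adds only to Noa Choi's holdings (Mei's stake shrinks), so Noa Choi is the only person who could newly come to control Selkirk.
Noa Choi holds 40% of Selkirk, so Noa Choi controls Selkirk.
So Noa Choi already controls Selkirk before the transaction.
After the purchase, Noa Choi holds 82% of Juniper directly, and Mei's stake falls to 18%.
Noa Choi controlled Selkirk already, so this is not a new person acquiring control; every other person's position is unchanged or reduced.
No new person acquires control, so the clause is not triggered.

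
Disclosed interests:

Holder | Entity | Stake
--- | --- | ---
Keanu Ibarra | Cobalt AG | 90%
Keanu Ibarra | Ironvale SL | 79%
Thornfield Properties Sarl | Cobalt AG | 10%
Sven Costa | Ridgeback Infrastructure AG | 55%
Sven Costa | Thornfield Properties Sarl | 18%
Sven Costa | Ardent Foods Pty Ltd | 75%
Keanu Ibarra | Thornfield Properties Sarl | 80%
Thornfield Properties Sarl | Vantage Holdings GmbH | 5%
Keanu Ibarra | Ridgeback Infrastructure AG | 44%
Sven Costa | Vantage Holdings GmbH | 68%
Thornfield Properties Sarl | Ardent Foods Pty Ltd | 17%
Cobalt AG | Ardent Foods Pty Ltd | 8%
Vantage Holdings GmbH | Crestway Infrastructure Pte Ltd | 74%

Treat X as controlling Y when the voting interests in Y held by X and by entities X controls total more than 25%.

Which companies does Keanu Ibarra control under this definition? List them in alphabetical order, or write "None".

Cobalt AG, Ironvale SL, Ridgeback Infrastructure AG, Thornfield Properties Sarl

Keanu holds 80% of Thornfield, so Keanu controls Thornfield.
Keanu and Thornfield together hold 90% + 10% = 100% of Cobalt, so Keanu controls Cobalt.
Keanu holds 44% of Ridgeback, so Keanu controls Ridgeback.
Keanu holds 79% of Ironvale, so Keanu controls Ironvale.
No other company's threshold is met.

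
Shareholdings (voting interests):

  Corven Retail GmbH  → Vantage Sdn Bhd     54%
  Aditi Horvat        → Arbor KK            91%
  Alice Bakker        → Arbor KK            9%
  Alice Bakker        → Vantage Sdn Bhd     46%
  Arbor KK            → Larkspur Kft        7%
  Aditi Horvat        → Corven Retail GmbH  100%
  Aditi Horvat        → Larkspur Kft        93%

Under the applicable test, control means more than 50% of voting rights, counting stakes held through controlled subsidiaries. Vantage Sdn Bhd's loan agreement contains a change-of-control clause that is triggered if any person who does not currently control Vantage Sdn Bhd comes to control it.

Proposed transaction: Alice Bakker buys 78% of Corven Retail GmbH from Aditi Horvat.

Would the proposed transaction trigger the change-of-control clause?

Yes

The purchase adds only to Alice's holdings (Aditi's stake shrinks), so Alice is the only person who could newly come to control Vantage.
Alice's largest direct stake is 46% in Vantage, which does not meet the threshold, so Alice controls no company.
In Vantage, Alice's side holds only 46%, not > 50%.
So before the transaction, Alice does not control Vantage.
After the purchase, Alice holds 78% of Corven directly, and Aditi's stake falls to 22%.
Alice holds 78% of Corven, so Alice controls Corven.
Alice and Corven together hold 46% + 54% = 100% of Vantage, so Alice controls Vantage.
Alice did not control Vantage before and does after, so the clause is triggered.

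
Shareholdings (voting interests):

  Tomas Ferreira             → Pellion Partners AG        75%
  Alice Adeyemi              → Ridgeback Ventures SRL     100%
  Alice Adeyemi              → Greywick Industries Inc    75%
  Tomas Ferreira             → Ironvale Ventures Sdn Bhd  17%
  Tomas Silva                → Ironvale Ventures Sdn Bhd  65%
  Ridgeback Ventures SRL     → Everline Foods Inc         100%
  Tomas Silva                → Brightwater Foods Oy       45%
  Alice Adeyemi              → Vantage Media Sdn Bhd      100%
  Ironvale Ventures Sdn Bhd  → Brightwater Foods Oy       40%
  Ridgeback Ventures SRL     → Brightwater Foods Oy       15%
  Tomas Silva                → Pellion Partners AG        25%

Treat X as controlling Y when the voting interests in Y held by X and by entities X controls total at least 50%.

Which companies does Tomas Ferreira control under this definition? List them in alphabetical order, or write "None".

Tomas Ferreira holds 75% of Pellion, so Tomas Ferreira controls Pellion.
No other company's threshold is met.

Pellion Partners AG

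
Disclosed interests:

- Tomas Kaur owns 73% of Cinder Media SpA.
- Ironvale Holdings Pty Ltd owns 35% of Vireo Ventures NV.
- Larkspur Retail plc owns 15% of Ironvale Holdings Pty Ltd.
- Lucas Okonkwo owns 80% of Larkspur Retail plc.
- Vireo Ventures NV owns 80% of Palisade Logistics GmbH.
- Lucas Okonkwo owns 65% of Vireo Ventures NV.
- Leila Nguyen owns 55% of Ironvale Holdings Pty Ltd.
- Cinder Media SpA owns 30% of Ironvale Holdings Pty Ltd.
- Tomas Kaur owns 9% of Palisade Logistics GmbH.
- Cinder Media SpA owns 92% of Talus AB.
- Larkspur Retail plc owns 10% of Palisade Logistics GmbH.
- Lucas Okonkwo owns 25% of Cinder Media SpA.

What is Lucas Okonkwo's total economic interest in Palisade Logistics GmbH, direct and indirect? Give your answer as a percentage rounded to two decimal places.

65.46%

Lucas reaches Palisade along 4 paths.
Via Vireo: 65% × 80% = 52%.
Via Cinder → Ironvale → Vireo: 25% × 30% × 35% × 80% = 2.1%.
Via Larkspur → Ironvale → Vireo: 80% × 15% × 35% × 80% = 3.36%.
Via Larkspur: 80% × 10% = 8%.
Total: 52% + 2.1% + 3.36% + 8% = 65.46%.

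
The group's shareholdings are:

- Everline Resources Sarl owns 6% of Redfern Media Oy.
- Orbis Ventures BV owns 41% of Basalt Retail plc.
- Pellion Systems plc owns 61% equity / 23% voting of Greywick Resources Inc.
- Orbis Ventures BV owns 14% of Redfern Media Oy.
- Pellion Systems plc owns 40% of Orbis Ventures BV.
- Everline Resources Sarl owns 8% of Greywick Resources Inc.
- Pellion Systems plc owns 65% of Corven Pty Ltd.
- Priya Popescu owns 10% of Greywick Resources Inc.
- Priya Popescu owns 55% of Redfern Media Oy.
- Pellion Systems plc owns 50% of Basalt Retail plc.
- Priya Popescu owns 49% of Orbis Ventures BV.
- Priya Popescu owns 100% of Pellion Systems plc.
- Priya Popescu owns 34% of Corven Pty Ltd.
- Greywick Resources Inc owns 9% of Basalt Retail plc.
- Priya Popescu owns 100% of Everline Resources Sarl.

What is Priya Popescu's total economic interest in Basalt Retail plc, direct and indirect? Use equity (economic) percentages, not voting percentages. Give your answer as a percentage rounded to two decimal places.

Priya reaches Basalt along 6 paths.
Via Pellion: 100% × 50% = 50%.
Via Everline → Greywick: 100% × 8% × 9% = 0.72%.
Via Greywick: 10% × 9% = 0.9%.
Via Pellion → Greywick: 100% × 61% × 9% = 5.49%.
Via Pellion → Orbis: 100% × 40% × 41% = 16.4%.
Via Orbis: 49% × 41% = 20.09%.
Total: 50% + 0.72% + 0.9% + 5.49% + 16.4% + 20.09% = 93.6%.
Rounded: 93.60%.

93.60%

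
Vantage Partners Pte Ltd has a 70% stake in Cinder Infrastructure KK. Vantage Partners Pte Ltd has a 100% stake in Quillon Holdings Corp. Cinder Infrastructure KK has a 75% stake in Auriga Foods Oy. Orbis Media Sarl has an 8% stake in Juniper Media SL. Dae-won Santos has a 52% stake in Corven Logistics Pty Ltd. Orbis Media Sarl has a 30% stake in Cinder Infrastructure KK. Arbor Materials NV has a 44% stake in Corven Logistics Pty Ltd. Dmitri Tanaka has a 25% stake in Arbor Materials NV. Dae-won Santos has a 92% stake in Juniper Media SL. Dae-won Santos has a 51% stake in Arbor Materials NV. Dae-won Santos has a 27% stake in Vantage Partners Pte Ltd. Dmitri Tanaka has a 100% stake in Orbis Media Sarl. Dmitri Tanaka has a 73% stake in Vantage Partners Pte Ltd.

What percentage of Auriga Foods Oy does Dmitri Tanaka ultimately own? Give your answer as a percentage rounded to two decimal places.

60.83%

Dmitri reaches Auriga along 2 paths.
Via Orbis → Cinder: 100% × 30% × 75% = 22.5%.
Via Vantage → Cinder: 73% × 70% × 75% = 38.325%.
Total: 22.5% + 38.325% = 60.825%.
Rounded: 60.83%.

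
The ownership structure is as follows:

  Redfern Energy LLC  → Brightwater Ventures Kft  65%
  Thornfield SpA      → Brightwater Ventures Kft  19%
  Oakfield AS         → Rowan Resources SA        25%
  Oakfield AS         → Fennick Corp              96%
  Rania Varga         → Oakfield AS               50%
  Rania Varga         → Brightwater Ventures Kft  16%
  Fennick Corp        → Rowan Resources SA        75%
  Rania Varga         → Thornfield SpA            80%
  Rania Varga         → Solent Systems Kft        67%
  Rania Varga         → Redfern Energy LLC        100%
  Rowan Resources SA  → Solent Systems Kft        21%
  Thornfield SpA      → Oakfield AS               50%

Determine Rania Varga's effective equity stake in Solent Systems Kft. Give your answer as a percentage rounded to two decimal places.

85.33%

Rania reaches Solent along 5 paths.
Direct stake: 67% = 67%.
Via Thornfield → Oakfield → Rowan: 80% × 50% × 25% × 21% = 2.1%.
Via Oakfield → Rowan: 50% × 25% × 21% = 2.625%.
Via Thornfield → Oakfield → Fennick → Rowan: 80% × 50% × 96% × 75% × 21% = 6.048%.
Via Oakfield → Fennick → Rowan: 50% × 96% × 75% × 21% = 7.56%.
Total: 67% + 2.1% + 2.625% + 6.048% + 7.56% = 85.333%.
Rounded: 85.33%.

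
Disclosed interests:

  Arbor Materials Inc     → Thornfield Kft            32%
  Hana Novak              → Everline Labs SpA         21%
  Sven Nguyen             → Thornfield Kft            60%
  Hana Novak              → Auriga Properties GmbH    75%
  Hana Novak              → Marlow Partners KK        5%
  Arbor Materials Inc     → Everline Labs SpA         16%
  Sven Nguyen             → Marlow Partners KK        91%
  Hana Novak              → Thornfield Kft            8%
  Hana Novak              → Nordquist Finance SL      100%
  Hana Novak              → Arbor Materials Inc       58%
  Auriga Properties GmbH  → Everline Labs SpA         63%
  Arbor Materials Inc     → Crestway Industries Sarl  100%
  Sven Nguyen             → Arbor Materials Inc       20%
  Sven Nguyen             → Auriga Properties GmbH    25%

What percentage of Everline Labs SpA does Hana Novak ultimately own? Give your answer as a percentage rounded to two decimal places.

Hana reaches Everline along 3 paths.
Via Arbor: 58% × 16% = 9.28%.
Via Auriga: 75% × 63% = 47.25%.
Direct stake: 21% = 21%.
Total: 9.28% + 47.25% + 21% = 77.53%.

77.53%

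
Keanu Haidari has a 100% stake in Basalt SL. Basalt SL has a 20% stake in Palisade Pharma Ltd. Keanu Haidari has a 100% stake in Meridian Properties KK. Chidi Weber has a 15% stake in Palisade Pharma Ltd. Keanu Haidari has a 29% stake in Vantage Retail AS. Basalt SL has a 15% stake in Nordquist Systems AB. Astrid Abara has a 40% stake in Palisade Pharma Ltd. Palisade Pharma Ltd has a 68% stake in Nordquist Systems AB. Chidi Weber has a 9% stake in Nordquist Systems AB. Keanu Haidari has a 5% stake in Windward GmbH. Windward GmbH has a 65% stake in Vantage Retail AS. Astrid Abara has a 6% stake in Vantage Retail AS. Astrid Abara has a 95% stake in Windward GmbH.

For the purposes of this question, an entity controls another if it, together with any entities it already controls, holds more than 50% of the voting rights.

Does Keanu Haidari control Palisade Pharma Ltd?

Keanu holds 100% of Basalt, so Keanu controls Basalt.
Keanu holds 100% of Meridian, so Keanu controls Meridian.
In Palisade, Keanu's side holds only 20%, not > 50%.
So Keanu does not control Palisade.

No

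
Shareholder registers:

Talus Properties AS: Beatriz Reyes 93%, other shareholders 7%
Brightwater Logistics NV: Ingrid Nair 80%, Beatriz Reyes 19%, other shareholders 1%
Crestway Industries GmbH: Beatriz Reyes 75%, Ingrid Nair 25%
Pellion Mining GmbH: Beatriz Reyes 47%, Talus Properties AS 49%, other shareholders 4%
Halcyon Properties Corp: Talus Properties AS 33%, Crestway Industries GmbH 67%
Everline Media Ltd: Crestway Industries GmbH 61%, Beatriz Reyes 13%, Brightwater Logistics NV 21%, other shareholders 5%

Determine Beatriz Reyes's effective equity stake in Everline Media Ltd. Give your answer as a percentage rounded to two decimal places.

Beatriz reaches Everline along 3 paths.
Via Crestway: 75% × 61% = 45.75%.
Direct stake: 13% = 13%.
Via Brightwater: 19% × 21% = 3.99%.
Total: 45.75% + 13% + 3.99% = 62.74%.

62.74%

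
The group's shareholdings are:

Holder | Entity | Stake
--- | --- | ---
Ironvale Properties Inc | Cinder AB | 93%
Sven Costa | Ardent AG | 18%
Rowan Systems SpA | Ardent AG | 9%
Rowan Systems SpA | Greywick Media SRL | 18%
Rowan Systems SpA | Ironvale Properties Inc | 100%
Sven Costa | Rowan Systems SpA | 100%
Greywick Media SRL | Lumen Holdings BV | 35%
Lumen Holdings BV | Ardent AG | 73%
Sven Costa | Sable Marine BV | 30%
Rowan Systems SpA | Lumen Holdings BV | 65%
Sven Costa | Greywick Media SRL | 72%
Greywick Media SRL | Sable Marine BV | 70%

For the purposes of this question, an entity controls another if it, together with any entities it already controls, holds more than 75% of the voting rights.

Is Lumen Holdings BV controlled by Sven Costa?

Sven holds 100% of Rowan, so Sven controls Rowan.
Sven and Rowan together hold 72% + 18% = 90% of Greywick, so Sven controls Greywick.
Greywick and Rowan together hold 35% + 65% = 100% of Lumen, so Sven controls Lumen.

Yes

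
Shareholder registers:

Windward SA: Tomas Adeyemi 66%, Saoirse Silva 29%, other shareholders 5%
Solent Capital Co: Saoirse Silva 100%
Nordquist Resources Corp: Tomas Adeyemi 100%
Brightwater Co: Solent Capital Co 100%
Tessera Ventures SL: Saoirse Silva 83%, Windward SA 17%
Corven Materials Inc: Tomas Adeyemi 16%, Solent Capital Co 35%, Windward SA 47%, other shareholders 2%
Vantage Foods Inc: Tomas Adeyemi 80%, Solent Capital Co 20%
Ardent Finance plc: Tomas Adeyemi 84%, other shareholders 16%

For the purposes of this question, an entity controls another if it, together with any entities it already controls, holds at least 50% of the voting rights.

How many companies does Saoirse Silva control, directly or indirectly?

3

Saoirse holds 100% of Solent, so Saoirse controls Solent.
Solent holds 100% of Brightwater, so Saoirse controls Brightwater.
Saoirse holds 83% of Tessera, so Saoirse controls Tessera.
No other company's threshold is met.
Saoirse controls 3 companies.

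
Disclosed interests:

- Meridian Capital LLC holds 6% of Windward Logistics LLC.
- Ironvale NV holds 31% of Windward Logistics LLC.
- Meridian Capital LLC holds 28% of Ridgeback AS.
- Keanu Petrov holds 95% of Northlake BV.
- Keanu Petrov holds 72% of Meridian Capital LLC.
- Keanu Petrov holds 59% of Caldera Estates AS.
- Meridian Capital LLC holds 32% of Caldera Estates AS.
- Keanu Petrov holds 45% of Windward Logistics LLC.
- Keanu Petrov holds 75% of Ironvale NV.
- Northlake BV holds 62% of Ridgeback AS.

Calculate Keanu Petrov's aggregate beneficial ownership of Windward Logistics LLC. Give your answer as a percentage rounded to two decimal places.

72.57%

Keanu reaches Windward along 3 paths.
Direct stake: 45% = 45%.
Via Ironvale: 75% × 31% = 23.25%.
Via Meridian: 72% × 6% = 4.32%.
Total: 45% + 23.25% + 4.32% = 72.57%.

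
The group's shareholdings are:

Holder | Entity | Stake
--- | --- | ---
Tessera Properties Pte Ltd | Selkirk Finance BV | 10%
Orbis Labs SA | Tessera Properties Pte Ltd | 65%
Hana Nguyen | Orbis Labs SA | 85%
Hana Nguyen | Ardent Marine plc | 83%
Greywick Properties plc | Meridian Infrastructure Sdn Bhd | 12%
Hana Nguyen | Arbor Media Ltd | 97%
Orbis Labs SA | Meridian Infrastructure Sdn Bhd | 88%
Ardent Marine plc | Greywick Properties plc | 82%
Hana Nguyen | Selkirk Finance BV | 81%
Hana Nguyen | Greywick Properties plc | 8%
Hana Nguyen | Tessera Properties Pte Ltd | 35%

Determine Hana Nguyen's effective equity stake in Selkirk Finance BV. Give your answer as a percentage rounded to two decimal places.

Hana reaches Selkirk along 3 paths.
Direct stake: 81% = 81%.
Via Orbis → Tessera: 85% × 65% × 10% = 5.525%.
Via Tessera: 35% × 10% = 3.5%.
Total: 81% + 5.525% + 3.5% = 90.025%.
Rounded: 90.03%.

90.03%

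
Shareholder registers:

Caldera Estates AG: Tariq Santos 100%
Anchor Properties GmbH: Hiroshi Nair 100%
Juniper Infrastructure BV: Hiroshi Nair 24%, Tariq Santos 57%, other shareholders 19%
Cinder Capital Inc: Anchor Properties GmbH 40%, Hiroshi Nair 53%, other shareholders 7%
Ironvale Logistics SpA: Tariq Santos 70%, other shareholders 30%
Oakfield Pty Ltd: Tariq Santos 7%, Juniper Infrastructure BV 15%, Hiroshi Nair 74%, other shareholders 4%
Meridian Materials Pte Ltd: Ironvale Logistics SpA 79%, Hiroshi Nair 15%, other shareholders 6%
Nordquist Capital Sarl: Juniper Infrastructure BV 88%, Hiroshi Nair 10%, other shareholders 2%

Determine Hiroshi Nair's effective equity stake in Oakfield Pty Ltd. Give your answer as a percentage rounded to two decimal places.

77.60%

Hiroshi reaches Oakfield along 2 paths.
Via Juniper: 24% × 15% = 3.6%.
Direct stake: 74% = 74%.
Total: 3.6% + 74% = 77.6%.
Rounded: 77.60%.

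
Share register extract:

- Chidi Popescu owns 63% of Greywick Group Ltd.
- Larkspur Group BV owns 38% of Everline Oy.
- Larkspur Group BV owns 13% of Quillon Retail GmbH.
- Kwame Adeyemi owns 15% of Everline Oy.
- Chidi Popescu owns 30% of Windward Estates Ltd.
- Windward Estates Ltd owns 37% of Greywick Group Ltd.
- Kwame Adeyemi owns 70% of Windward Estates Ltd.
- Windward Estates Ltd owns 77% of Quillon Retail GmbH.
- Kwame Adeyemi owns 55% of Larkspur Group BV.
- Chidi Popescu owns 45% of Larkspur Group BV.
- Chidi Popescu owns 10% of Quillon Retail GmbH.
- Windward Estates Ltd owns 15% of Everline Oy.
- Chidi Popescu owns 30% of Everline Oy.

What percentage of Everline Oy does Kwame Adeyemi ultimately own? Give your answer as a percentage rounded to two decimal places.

Kwame reaches Everline along 3 paths.
Via Larkspur: 55% × 38% = 20.9%.
Direct stake: 15% = 15%.
Via Windward: 70% × 15% = 10.5%.
Total: 20.9% + 15% + 10.5% = 46.4%.
Rounded: 46.40%.

46.40%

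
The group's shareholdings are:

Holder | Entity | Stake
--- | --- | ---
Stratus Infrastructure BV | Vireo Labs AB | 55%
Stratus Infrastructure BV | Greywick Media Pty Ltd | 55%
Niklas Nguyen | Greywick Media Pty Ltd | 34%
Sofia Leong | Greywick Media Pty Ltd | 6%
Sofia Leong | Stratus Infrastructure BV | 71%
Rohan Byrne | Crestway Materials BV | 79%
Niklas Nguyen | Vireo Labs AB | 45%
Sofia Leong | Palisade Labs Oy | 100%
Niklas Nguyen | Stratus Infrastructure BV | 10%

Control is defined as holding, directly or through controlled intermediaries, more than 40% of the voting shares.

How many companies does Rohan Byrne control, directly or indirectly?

1

Rohan holds 79% of Crestway, so Rohan controls Crestway.
No other company's threshold is met.
Rohan controls 1 company.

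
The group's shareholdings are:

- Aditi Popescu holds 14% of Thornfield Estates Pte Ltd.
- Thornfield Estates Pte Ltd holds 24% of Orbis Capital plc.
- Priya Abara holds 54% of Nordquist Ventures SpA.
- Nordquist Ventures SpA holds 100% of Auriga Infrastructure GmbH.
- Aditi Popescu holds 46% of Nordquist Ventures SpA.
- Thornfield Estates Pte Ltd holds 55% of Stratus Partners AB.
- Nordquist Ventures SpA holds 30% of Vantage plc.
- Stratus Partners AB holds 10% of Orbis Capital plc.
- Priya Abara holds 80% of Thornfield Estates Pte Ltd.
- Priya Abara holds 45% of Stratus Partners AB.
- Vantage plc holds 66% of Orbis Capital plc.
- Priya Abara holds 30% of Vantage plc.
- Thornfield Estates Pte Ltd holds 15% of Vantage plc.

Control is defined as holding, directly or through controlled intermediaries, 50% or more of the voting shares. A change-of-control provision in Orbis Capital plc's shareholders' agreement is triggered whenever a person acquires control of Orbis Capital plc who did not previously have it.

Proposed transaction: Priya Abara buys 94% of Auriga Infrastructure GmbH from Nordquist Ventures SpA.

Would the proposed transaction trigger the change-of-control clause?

The purchase adds only to Priya's holdings (Nordquist's stake shrinks), so Priya is the only person who could newly come to control Orbis.
Priya holds 80% of Thornfield, so Priya controls Thornfield.
Priya holds 54% of Nordquist, so Priya controls Nordquist.
Nordquist and Thornfield and Priya together hold 30% + 15% + 30% = 75% of Vantage, so Priya controls Vantage.
Priya and Thornfield together hold 45% + 55% = 100% of Stratus, so Priya controls Stratus.
Vantage and Stratus and Thornfield together hold 66% + 10% + 24% = 100% of Orbis, so Priya controls Orbis.
So Priya already controls Orbis before the transaction.
After the purchase, Priya holds 94% of Auriga directly, and Nordquist's stake falls to 6%.
Priya controlled Orbis already, so this is not a new person acquiring control; every other person's position is unchanged or reduced.
No new person acquires control, so the clause is not triggered.

No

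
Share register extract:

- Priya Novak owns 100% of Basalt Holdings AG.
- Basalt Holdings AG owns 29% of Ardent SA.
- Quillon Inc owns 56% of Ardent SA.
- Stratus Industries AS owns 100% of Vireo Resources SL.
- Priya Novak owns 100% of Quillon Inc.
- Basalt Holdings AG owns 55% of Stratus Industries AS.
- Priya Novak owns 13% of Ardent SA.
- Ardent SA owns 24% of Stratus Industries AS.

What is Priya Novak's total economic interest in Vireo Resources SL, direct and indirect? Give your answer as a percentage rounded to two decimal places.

78.52%

Priya reaches Vireo along 4 paths.
Via Ardent → Stratus: 13% × 24% × 100% = 3.12%.
Via Quillon → Ardent → Stratus: 100% × 56% × 24% × 100% = 13.44%.
Via Basalt → Ardent → Stratus: 100% × 29% × 24% × 100% = 6.96%.
Via Basalt → Stratus: 100% × 55% × 100% = 55%.
Total: 3.12% + 13.44% + 6.96% + 55% = 78.52%.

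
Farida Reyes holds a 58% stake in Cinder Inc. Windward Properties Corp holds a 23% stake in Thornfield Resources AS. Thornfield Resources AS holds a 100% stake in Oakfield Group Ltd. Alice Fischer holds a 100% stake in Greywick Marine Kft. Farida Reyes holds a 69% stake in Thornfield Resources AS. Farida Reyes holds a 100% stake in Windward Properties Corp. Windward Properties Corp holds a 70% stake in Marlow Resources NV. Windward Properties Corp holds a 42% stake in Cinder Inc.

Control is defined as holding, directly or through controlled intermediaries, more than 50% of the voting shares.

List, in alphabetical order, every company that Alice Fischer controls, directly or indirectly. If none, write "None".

Greywick Marine Kft

Alice holds 100% of Greywick, so Alice controls Greywick.
No other company's threshold is met.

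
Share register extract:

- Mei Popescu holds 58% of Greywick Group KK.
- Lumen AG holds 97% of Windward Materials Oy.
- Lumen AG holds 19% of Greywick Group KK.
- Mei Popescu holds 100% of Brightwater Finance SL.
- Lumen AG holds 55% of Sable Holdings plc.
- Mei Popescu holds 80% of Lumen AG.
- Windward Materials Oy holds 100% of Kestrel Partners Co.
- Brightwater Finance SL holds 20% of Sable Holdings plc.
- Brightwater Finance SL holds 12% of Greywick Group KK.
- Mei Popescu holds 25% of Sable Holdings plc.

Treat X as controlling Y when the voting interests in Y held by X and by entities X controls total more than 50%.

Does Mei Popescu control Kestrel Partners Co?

Mei holds 80% of Lumen, so Mei controls Lumen.
Lumen holds 97% of Windward, so Mei controls Windward.
Windward holds 100% of Kestrel, so Mei controls Kestrel.

Yes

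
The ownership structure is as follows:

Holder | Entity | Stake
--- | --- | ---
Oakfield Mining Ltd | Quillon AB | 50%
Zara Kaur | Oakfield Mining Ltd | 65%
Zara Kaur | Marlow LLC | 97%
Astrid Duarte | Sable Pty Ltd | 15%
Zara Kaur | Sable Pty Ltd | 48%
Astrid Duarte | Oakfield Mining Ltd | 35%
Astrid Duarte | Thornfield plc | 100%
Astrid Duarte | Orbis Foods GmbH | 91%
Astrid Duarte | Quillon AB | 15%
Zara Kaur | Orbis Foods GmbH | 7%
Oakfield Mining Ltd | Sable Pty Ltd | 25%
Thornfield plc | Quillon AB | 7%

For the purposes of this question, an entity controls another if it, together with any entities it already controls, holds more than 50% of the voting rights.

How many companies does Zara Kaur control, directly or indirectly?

Zara holds 65% of Oakfield, so Zara controls Oakfield.
Oakfield and Zara together hold 25% + 48% = 73% of Sable, so Zara controls Sable.
Zara holds 97% of Marlow, so Zara controls Marlow.
No other company's threshold is met.
Zara controls 3 companies.

3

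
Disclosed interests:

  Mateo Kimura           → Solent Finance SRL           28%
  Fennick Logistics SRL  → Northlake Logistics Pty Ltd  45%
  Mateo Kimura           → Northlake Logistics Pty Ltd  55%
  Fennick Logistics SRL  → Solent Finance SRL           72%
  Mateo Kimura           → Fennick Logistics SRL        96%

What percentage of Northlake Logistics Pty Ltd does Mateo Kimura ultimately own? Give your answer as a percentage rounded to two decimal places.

98.20%

Mateo reaches Northlake along 2 paths.
Via Fennick: 96% × 45% = 43.2%.
Direct stake: 55% = 55%.
Total: 43.2% + 55% = 98.2%.
Rounded: 98.20%.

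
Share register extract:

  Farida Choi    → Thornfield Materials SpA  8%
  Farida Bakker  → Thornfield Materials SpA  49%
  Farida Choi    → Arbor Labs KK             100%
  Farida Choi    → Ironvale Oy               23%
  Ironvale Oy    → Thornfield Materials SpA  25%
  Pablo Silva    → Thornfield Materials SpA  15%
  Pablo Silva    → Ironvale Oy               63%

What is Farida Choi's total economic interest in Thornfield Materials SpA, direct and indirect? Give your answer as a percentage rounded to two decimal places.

Farida Choi reaches Thornfield along 2 paths.
Via Ironvale: 23% × 25% = 5.75%.
Direct stake: 8% = 8%.
Total: 5.75% + 8% = 13.75%.

13.75%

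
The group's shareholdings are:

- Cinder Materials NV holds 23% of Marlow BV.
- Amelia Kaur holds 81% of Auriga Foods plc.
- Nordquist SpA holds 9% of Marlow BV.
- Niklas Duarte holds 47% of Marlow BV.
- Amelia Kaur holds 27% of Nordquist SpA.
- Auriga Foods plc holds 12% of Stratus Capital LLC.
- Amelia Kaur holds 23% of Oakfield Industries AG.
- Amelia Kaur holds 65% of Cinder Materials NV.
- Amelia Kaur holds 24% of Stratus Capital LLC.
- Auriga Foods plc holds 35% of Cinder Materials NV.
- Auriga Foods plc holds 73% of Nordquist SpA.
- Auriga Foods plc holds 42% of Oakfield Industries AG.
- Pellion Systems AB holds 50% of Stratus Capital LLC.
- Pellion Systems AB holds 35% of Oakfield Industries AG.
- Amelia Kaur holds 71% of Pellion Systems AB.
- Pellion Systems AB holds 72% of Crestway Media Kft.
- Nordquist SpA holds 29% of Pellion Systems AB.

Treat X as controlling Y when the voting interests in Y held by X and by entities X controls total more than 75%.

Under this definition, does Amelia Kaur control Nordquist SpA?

Yes

Amelia holds 81% of Auriga, so Amelia controls Auriga.
Auriga and Amelia together hold 73% + 27% = 100% of Nordquist, so Amelia controls Nordquist.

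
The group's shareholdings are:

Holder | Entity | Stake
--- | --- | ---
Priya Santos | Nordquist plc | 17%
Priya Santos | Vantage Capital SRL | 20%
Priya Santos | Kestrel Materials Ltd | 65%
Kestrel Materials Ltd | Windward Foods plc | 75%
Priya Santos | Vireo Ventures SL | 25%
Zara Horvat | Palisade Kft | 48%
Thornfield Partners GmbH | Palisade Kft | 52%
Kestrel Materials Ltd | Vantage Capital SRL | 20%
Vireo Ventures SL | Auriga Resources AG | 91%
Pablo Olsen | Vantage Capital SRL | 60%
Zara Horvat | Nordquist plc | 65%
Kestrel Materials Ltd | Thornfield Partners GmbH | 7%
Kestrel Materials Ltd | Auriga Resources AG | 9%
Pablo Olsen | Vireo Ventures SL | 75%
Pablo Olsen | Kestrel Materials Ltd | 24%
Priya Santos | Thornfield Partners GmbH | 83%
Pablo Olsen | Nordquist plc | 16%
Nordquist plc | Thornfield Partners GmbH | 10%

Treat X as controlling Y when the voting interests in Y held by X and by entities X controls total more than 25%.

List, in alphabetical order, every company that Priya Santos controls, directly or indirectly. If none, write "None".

Priya holds 65% of Kestrel, so Priya controls Kestrel.
Priya and Kestrel together hold 83% + 7% = 90% of Thornfield, so Priya controls Thornfield.
Kestrel holds 75% of Windward, so Priya controls Windward.
Thornfield holds 52% of Palisade, so Priya controls Palisade.
Priya and Kestrel together hold 20% + 20% = 40% of Vantage, so Priya controls Vantage.
No other company's threshold is met.

Kestrel Materials Ltd, Palisade Kft, Thornfield Partners GmbH, Vantage Capital SRL, Windward Foods plc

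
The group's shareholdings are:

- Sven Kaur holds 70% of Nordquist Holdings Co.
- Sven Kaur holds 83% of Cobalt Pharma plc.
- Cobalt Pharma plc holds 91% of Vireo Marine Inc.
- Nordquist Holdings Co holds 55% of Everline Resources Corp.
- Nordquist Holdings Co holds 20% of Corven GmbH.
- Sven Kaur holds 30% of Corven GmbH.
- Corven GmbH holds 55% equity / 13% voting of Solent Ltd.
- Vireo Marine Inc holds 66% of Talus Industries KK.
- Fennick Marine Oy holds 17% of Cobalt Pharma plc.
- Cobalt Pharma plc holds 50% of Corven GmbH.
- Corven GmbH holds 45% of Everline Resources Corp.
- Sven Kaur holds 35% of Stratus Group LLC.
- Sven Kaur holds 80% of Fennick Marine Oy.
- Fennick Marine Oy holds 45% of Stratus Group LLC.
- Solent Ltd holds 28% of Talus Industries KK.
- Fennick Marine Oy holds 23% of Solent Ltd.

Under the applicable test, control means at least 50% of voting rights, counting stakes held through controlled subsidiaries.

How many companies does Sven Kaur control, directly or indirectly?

8

Sven holds 80% of Fennick, so Sven controls Fennick.
Sven holds 70% of Nordquist, so Sven controls Nordquist.
Sven and Fennick together hold 35% + 45% = 80% of Stratus, so Sven controls Stratus.
Sven and Fennick together hold 83% + 17% = 100% of Cobalt, so Sven controls Cobalt.
Cobalt holds 91% of Vireo, so Sven controls Vireo.
Nordquist and Sven and Cobalt together hold 20% + 30% + 50% = 100% of Corven, so Sven controls Corven.
Nordquist and Corven together hold 55% + 45% = 100% of Everline, so Sven controls Everline.
Vireo holds 66% of Talus, so Sven controls Talus.
No other company's threshold is met.
Sven controls 8 companies.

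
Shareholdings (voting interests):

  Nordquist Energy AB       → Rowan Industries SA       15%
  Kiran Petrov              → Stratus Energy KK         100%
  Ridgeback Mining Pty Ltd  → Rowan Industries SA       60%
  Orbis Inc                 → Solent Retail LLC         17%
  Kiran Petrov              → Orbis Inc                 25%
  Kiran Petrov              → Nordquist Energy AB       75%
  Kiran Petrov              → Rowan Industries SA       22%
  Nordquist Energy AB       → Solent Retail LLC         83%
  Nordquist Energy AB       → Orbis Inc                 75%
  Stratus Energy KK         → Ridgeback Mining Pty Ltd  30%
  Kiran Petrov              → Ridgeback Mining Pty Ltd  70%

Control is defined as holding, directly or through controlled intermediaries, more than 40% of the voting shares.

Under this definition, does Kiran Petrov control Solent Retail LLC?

Kiran holds 75% of Nordquist, so Kiran controls Nordquist.
Kiran and Nordquist together hold 25% + 75% = 100% of Orbis, so Kiran controls Orbis.
Orbis and Nordquist together hold 17% + 83% = 100% of Solent, so Kiran controls Solent.

Yes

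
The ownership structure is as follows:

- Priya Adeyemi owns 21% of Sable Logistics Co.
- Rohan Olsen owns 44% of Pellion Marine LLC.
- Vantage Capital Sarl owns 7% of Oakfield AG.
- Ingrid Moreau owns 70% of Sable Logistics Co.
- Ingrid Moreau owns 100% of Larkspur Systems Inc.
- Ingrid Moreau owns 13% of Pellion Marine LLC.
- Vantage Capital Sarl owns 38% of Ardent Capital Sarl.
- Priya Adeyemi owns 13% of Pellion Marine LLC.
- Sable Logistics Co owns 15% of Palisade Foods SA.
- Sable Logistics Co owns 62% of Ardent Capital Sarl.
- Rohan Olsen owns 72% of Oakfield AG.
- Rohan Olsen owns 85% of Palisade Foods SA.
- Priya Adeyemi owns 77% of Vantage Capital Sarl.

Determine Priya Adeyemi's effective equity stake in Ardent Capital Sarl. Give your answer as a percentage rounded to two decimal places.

42.28%

Priya reaches Ardent along 2 paths.
Via Sable: 21% × 62% = 13.02%.
Via Vantage: 77% × 38% = 29.26%.
Total: 13.02% + 29.26% = 42.28%.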